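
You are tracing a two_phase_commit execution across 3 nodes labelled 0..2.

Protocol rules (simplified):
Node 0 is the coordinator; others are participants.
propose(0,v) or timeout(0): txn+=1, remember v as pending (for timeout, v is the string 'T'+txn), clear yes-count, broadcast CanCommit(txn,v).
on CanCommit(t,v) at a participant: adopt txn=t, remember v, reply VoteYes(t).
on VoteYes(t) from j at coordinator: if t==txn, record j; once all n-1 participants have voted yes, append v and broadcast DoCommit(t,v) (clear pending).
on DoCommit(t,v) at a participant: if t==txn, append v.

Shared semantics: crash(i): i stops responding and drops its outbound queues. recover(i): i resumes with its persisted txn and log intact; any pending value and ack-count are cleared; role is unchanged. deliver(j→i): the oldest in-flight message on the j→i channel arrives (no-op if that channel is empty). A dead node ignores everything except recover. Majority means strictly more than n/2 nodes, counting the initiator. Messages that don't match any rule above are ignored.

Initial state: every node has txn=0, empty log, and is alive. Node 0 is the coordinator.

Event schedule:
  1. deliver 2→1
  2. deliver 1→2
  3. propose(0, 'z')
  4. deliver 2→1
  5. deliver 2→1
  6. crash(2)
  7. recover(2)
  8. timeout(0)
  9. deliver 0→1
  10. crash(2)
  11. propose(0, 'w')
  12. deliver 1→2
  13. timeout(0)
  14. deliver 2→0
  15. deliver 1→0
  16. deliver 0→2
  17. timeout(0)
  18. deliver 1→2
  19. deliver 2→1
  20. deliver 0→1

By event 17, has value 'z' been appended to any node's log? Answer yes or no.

e1 deliver 2→1: ·
e2 deliver 1→2: ·
e3 propose(0,'z'): 0[coor,t=1,-]
e4 deliver 2→1: ·
e5 deliver 2→1: ·
e6 crash(2): 2[✗part,t=0,-]
e7 recover(2): 2[part,t=0,-]
e8 timeout(0): 0[coor,t=2,-]
e9 deliver 0→1: 1[part,t=1,-]
e10 crash(2): 2[✗part,t=0,-]
e11 propose(0,'w'): 0[coor,t=3,-]
e12 deliver 1→2: ·
e13 timeout(0): 0[coor,t=4,-]
e14 deliver 2→0: ·
e15 deliver 1→0: ·
e16 deliver 0→2: ·
e17 timeout(0): 0[coor,t=5,-]

no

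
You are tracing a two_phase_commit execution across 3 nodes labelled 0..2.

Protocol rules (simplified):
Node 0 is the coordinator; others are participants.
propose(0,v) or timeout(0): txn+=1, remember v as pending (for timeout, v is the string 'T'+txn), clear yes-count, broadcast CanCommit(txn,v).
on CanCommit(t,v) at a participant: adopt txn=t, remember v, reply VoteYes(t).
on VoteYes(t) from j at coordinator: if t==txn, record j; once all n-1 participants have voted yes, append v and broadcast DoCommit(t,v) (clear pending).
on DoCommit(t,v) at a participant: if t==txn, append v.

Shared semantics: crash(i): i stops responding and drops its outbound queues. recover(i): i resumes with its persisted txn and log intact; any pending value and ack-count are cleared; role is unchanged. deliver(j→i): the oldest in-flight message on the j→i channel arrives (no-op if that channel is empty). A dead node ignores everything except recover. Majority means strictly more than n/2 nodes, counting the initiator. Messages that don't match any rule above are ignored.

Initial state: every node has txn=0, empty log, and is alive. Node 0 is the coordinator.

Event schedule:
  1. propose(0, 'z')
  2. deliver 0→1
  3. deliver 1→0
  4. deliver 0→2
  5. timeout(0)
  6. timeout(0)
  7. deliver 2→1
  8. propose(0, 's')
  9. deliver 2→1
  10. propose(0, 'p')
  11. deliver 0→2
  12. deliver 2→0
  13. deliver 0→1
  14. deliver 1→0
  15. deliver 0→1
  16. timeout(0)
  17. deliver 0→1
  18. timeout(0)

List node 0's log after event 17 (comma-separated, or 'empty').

empty

[1] propose(0,'z') → N0(coor t1 [-])
[2] deliver 0→1 → N1(part t1 [-])
[3] deliver 1→0 → ∅
[4] deliver 0→2 → N2(part t1 [-])
[5] timeout(0) → N0(coor t2 [-])
[6] timeout(0) → N0(coor t3 [-])
[7] deliver 2→1 → ∅
[8] propose(0,'s') → N0(coor t4 [-])
[9] deliver 2→1 → ∅
[10] propose(0,'p') → N0(coor t5 [-])
[11] deliver 0→2 → N2(part t2 [-])
[12] deliver 2→0 → ∅
[13] deliver 0→1 → N1(part t2 [-])
[14] deliver 1→0 → ∅
[15] deliver 0→1 → N1(part t3 [-])
[16] timeout(0) → N0(coor t6 [-])
[17] deliver 0→1 → N1(part t4 [-])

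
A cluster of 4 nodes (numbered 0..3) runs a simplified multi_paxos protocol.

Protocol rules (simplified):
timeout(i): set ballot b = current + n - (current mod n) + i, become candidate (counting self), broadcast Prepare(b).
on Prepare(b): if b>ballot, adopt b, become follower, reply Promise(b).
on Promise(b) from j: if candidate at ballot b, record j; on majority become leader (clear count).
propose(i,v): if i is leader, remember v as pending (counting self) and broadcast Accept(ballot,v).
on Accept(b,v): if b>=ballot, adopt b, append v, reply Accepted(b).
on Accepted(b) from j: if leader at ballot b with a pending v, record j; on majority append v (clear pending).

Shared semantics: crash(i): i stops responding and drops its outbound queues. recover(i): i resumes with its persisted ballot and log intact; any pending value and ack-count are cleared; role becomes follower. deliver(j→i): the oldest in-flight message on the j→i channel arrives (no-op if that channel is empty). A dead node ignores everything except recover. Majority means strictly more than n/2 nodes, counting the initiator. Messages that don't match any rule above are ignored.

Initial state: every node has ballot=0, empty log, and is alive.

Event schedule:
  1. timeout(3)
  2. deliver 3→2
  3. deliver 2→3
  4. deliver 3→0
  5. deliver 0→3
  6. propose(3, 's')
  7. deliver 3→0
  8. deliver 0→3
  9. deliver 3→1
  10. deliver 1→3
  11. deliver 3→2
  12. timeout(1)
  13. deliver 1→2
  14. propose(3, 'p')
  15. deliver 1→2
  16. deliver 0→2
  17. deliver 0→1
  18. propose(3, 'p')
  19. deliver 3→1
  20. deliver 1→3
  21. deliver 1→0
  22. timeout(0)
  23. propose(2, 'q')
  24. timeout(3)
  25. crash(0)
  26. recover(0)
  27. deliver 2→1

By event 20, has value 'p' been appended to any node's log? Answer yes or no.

no

e1 timeout(3): 3[cand,b=7,-]
e2 deliver 3→2: 2[foll,b=7,-]
e3 deliver 2→3: ·
e4 deliver 3→0: 0[foll,b=7,-]
e5 deliver 0→3: 3[lead,b=7,-]
e6 propose(3,'s'): ·
e7 deliver 3→0: 0[foll,b=7,s]
e8 deliver 0→3: ·
e9 deliver 3→1: 1[foll,b=7,-]
e10 deliver 1→3: ·
e11 deliver 3→2: 2[foll,b=7,s]
e12 timeout(1): 1[cand,b=9,-]
e13 deliver 1→2: 2[foll,b=9,s]
e14 propose(3,'p'): ·
e15 deliver 1→2: ·
e16 deliver 0→2: ·
e17 deliver 0→1: ·
e18 propose(3,'p'): ·
e19 deliver 3→1: ·
e20 deliver 1→3: 3[foll,b=9,-]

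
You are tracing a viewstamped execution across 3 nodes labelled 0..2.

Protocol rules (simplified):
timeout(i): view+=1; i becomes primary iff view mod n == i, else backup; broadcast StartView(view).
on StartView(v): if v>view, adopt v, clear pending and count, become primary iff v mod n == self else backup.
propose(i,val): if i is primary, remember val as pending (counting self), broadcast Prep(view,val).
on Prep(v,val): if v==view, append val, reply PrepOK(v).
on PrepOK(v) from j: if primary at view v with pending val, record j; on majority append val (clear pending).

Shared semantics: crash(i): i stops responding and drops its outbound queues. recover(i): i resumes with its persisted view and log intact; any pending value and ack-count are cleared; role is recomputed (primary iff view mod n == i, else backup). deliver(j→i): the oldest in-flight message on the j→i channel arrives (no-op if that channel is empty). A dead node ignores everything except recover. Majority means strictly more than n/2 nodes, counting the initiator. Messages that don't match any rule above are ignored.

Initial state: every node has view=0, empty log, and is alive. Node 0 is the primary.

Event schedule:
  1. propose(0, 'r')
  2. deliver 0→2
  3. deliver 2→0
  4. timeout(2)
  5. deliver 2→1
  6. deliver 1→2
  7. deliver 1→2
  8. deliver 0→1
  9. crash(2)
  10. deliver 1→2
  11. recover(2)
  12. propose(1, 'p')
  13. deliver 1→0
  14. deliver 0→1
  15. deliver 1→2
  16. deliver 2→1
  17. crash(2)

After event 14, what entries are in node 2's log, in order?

r

e1 propose(0,'r'): ·
e2 deliver 0→2: 2[back,v=0,r]
e3 deliver 2→0: 0[prim,v=0,r]
e4 timeout(2): 2[back,v=1,r]
e5 deliver 2→1: 1[prim,v=1,-]
e6 deliver 1→2: ·
e7 deliver 1→2: ·
e8 deliver 0→1: ·
e9 crash(2): 2[✗back,v=1,r]
e10 deliver 1→2: ·
e11 recover(2): 2[back,v=1,r]
e12 propose(1,'p'): ·
e13 deliver 1→0: ·
e14 deliver 0→1: ·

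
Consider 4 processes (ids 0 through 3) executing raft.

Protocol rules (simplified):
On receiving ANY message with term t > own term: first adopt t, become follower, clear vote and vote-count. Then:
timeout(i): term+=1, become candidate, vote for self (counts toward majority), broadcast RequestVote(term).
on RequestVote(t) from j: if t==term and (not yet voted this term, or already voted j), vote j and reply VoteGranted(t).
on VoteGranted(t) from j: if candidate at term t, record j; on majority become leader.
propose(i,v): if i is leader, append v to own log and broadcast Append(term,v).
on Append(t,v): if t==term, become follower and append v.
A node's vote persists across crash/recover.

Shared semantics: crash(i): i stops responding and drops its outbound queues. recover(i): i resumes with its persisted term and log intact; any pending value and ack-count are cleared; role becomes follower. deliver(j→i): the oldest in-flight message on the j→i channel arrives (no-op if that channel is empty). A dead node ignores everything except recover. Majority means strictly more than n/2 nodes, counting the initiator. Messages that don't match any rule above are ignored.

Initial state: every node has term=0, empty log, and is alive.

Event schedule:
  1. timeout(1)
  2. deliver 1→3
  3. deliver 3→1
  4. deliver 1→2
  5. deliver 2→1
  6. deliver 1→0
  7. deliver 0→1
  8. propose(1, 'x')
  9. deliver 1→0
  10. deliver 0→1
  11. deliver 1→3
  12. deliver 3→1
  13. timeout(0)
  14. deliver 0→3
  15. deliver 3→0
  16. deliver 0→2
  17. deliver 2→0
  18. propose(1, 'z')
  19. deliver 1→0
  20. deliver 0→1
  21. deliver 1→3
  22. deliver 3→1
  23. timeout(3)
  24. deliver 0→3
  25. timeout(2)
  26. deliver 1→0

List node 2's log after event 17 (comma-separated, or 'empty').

step 1 timeout(1): 1={cand,t=1,log=-}
step 2 deliver 1→3: 3={foll,t=1,log=-}
step 3 deliver 3→1: —
step 4 deliver 1→2: 2={foll,t=1,log=-}
step 5 deliver 2→1: 1={lead,t=1,log=-}
step 6 deliver 1→0: 0={foll,t=1,log=-}
step 7 deliver 0→1: —
step 8 propose(1,'x'): 1={lead,t=1,log=x}
step 9 deliver 1→0: 0={foll,t=1,log=x}
step 10 deliver 0→1: —
step 11 deliver 1→3: 3={foll,t=1,log=x}
step 12 deliver 3→1: —
step 13 timeout(0): 0={cand,t=2,log=x}
step 14 deliver 0→3: 3={foll,t=2,log=x}
step 15 deliver 3→0: —
step 16 deliver 0→2: 2={foll,t=2,log=-}
step 17 deliver 2→0: 0={lead,t=2,log=x}

empty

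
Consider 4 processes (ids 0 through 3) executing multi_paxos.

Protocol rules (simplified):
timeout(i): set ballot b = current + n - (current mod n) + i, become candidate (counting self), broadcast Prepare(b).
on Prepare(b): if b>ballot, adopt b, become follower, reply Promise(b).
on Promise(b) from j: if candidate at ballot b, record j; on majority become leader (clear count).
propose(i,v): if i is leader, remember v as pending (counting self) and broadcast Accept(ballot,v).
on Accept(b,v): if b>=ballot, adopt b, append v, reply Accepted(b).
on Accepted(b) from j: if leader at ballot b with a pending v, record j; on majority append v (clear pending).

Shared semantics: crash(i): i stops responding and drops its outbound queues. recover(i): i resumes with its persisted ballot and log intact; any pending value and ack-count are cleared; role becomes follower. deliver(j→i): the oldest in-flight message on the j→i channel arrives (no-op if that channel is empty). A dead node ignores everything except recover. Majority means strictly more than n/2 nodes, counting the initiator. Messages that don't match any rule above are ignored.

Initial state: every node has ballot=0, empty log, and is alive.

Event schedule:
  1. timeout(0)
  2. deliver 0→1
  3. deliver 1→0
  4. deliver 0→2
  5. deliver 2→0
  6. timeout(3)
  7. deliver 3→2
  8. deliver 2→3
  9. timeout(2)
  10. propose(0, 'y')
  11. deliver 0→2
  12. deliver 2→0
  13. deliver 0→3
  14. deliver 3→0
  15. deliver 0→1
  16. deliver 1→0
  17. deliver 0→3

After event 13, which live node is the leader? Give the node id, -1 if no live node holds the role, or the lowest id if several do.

-1

[1] timeout(0) → N0(cand b4 [-])
[2] deliver 0→1 → N1(foll b4 [-])
[3] deliver 1→0 → ∅
[4] deliver 0→2 → N2(foll b4 [-])
[5] deliver 2→0 → N0(lead b4 [-])
[6] timeout(3) → N3(cand b7 [-])
[7] deliver 3→2 → N2(foll b7 [-])
[8] deliver 2→3 → ∅
[9] timeout(2) → N2(cand b10 [-])
[10] propose(0,'y') → ∅
[11] deliver 0→2 → ∅
[12] deliver 2→0 → N0(foll b10 [-])
[13] deliver 0→3 → ∅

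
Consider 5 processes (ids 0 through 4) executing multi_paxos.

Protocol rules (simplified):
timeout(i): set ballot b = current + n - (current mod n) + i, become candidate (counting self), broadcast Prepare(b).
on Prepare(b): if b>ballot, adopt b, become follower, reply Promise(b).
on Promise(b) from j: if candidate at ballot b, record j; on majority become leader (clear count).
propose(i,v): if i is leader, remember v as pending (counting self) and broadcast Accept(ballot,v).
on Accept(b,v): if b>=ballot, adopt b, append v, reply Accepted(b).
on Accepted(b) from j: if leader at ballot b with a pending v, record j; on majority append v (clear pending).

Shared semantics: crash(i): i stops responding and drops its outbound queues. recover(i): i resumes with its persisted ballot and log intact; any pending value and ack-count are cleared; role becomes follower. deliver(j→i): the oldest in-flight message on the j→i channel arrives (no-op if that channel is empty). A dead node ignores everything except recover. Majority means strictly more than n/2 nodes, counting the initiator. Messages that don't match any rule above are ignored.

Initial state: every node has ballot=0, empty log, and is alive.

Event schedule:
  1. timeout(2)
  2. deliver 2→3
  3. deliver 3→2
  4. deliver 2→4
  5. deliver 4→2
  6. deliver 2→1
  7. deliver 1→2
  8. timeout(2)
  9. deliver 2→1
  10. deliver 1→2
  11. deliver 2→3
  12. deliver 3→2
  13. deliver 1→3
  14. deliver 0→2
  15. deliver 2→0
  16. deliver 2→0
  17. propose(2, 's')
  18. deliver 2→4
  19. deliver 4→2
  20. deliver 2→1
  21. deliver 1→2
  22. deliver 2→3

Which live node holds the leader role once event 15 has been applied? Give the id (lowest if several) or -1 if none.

2

[1] timeout(2) → N2(cand b7 [-])
[2] deliver 2→3 → N3(foll b7 [-])
[3] deliver 3→2 → ∅
[4] deliver 2→4 → N4(foll b7 [-])
[5] deliver 4→2 → N2(lead b7 [-])
[6] deliver 2→1 → N1(foll b7 [-])
[7] deliver 1→2 → ∅
[8] timeout(2) → N2(cand b12 [-])
[9] deliver 2→1 → N1(foll b12 [-])
[10] deliver 1→2 → ∅
[11] deliver 2→3 → N3(foll b12 [-])
[12] deliver 3→2 → N2(lead b12 [-])
[13] deliver 1→3 → ∅
[14] deliver 0→2 → ∅
[15] deliver 2→0 → N0(foll b7 [-])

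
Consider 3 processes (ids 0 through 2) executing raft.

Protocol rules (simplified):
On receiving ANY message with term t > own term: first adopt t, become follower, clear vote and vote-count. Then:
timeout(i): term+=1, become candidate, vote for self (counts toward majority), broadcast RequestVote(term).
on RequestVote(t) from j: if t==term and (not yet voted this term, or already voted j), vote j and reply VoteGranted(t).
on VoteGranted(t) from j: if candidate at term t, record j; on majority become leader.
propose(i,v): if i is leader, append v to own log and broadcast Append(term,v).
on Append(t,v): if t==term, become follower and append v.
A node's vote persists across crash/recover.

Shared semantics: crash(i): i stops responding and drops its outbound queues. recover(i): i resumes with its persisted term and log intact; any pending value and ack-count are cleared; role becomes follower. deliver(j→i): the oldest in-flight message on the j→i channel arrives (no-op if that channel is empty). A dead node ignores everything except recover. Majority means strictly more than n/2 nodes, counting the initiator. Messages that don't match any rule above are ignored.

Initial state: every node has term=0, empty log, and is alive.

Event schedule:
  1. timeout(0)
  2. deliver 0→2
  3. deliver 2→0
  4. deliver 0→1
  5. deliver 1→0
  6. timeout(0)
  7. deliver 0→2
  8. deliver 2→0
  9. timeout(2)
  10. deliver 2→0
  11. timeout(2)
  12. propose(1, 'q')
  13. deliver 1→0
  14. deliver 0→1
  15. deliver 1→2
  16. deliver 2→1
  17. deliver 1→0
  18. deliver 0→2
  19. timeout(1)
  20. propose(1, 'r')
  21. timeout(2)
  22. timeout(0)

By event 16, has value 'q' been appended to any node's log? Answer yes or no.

no

1. timeout(0):  <0:cand t1 ->
2. deliver 0→2:  <2:foll t1 ->
3. deliver 2→0:  <0:lead t1 ->
4. deliver 0→1:  <1:foll t1 ->
5. deliver 1→0:  nop
6. timeout(0):  <0:cand t2 ->
7. deliver 0→2:  <2:foll t2 ->
8. deliver 2→0:  <0:lead t2 ->
9. timeout(2):  <2:cand t3 ->
10. deliver 2→0:  <0:foll t3 ->
11. timeout(2):  <2:cand t4 ->
12. propose(1,'q'):  nop
13. deliver 1→0:  nop
14. deliver 0→1:  <1:foll t2 ->
15. deliver 1→2:  nop
16. deliver 2→1:  <1:foll t3 ->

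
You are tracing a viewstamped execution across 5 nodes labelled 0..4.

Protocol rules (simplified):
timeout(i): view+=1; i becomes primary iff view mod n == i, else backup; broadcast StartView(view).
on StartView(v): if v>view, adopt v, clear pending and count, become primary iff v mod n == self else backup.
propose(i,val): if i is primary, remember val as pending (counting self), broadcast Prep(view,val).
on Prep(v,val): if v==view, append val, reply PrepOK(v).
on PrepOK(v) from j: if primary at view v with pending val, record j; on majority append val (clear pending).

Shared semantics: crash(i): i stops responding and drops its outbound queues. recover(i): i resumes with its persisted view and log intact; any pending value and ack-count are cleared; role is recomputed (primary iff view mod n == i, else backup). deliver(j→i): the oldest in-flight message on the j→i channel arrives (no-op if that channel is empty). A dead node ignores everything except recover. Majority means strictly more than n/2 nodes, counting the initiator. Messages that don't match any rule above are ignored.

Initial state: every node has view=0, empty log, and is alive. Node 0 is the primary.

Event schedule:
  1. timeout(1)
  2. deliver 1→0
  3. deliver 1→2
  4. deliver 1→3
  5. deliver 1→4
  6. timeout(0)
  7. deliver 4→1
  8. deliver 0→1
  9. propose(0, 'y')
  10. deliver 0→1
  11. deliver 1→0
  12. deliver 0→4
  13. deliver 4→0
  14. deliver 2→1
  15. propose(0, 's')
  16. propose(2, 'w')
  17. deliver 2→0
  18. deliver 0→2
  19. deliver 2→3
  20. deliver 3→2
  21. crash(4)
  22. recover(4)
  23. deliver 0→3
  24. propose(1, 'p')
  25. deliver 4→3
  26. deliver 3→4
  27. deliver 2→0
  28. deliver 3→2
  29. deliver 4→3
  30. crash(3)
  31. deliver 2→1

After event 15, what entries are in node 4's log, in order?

after 1 — timeout(1): n1:prim/v1/[-]
after 2 — deliver 1→0: n0:back/v1/[-]
after 3 — deliver 1→2: n2:back/v1/[-]
after 4 — deliver 1→3: n3:back/v1/[-]
after 5 — deliver 1→4: n4:back/v1/[-]
after 6 — timeout(0): n0:back/v2/[-]
after 7 — deliver 4→1: ·
after 8 — deliver 0→1: n1:back/v2/[-]
after 9 — propose(0,'y'): ·
after 10 — deliver 0→1: ·
after 11 — deliver 1→0: ·
after 12 — deliver 0→4: n4:back/v2/[-]
after 13 — deliver 4→0: ·
after 14 — deliver 2→1: ·
after 15 — propose(0,'s'): ·

empty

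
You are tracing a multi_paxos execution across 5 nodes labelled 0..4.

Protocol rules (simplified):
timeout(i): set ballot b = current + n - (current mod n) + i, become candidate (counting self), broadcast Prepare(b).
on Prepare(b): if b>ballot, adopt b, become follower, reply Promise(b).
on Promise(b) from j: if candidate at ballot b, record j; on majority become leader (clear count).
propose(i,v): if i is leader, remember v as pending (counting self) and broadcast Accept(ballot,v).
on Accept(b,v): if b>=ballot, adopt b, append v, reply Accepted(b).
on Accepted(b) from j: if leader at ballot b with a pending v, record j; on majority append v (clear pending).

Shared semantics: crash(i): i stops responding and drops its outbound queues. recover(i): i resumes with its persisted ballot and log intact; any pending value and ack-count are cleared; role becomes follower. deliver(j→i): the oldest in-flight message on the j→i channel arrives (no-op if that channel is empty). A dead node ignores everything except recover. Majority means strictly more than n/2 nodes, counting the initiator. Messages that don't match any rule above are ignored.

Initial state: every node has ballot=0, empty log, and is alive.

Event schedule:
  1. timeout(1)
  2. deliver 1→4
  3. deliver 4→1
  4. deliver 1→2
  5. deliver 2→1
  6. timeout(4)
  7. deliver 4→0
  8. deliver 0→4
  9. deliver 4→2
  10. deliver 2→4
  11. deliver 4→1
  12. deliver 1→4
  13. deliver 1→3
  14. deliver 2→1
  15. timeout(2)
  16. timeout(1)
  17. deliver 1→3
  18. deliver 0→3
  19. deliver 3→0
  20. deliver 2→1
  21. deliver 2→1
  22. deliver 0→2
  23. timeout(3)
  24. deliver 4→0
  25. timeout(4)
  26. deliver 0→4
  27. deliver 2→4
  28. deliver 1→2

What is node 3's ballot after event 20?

e1 timeout(1): 1[cand,b=6,-]
e2 deliver 1→4: 4[foll,b=6,-]
e3 deliver 4→1: ·
e4 deliver 1→2: 2[foll,b=6,-]
e5 deliver 2→1: 1[lead,b=6,-]
e6 timeout(4): 4[cand,b=14,-]
e7 deliver 4→0: 0[foll,b=14,-]
e8 deliver 0→4: ·
e9 deliver 4→2: 2[foll,b=14,-]
e10 deliver 2→4: 4[lead,b=14,-]
e11 deliver 4→1: 1[foll,b=14,-]
e12 deliver 1→4: ·
e13 deliver 1→3: 3[foll,b=6,-]
e14 deliver 2→1: ·
e15 timeout(2): 2[cand,b=17,-]
e16 timeout(1): 1[cand,b=16,-]
e17 deliver 1→3: 3[foll,b=16,-]
e18 deliver 0→3: ·
e19 deliver 3→0: ·
e20 deliver 2→1: 1[foll,b=17,-]

16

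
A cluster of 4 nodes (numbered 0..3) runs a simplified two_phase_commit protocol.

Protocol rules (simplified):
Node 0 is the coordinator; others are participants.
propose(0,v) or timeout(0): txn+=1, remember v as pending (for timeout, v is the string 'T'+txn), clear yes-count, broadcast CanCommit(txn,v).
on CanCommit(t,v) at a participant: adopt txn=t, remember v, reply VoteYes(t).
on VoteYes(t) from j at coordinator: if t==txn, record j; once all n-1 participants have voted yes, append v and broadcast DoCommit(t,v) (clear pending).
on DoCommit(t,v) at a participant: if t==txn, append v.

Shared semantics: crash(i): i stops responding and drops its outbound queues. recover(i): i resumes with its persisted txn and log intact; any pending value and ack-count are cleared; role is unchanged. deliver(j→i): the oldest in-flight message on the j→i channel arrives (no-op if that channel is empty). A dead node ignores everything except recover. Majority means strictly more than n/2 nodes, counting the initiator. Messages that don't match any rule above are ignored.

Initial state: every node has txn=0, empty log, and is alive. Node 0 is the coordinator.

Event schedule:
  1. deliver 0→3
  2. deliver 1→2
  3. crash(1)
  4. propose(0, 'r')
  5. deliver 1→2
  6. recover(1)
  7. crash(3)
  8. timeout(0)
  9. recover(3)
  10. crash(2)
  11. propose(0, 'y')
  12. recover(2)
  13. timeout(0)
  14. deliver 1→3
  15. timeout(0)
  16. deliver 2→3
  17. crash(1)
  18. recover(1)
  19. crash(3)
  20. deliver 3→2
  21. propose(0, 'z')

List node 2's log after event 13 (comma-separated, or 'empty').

e1 deliver 0→3: ·
e2 deliver 1→2: ·
e3 crash(1): 1[✗part,t=0,-]
e4 propose(0,'r'): 0[coor,t=1,-]
e5 deliver 1→2: ·
e6 recover(1): 1[part,t=0,-]
e7 crash(3): 3[✗part,t=0,-]
e8 timeout(0): 0[coor,t=2,-]
e9 recover(3): 3[part,t=0,-]
e10 crash(2): 2[✗part,t=0,-]
e11 propose(0,'y'): 0[coor,t=3,-]
e12 recover(2): 2[part,t=0,-]
e13 timeout(0): 0[coor,t=4,-]

empty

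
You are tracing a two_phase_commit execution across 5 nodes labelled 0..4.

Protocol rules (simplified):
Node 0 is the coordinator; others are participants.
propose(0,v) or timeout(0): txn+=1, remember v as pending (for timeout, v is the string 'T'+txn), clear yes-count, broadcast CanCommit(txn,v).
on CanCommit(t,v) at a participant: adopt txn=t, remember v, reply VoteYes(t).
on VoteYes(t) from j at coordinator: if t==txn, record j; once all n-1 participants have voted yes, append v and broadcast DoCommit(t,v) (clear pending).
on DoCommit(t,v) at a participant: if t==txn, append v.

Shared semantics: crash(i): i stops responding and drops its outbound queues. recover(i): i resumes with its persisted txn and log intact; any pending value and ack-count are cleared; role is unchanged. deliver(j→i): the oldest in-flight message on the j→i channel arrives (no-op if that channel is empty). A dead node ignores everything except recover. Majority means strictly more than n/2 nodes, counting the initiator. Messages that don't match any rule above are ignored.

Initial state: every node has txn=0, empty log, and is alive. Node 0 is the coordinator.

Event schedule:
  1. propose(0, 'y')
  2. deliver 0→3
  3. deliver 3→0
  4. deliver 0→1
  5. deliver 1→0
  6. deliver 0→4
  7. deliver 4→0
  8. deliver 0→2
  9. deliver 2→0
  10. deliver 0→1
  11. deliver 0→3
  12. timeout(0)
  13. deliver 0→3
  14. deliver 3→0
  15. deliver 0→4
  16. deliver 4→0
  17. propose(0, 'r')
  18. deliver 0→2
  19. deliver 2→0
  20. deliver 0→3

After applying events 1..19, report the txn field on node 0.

3

after 1 — propose(0,'y'): n0:coor/t1/[-]
after 2 — deliver 0→3: n3:part/t1/[-]
after 3 — deliver 3→0: ·
after 4 — deliver 0→1: n1:part/t1/[-]
after 5 — deliver 1→0: ·
after 6 — deliver 0→4: n4:part/t1/[-]
after 7 — deliver 4→0: ·
after 8 — deliver 0→2: n2:part/t1/[-]
after 9 — deliver 2→0: n0:coor/t1/[y]
after 10 — deliver 0→1: n1:part/t1/[y]
after 11 — deliver 0→3: n3:part/t1/[y]
after 12 — timeout(0): n0:coor/t2/[y]
after 13 — deliver 0→3: n3:part/t2/[y]
after 14 — deliver 3→0: ·
after 15 — deliver 0→4: n4:part/t1/[y]
after 16 — deliver 4→0: ·
after 17 — propose(0,'r'): n0:coor/t3/[y]
after 18 — deliver 0→2: n2:part/t1/[y]
after 19 — deliver 2→0: ·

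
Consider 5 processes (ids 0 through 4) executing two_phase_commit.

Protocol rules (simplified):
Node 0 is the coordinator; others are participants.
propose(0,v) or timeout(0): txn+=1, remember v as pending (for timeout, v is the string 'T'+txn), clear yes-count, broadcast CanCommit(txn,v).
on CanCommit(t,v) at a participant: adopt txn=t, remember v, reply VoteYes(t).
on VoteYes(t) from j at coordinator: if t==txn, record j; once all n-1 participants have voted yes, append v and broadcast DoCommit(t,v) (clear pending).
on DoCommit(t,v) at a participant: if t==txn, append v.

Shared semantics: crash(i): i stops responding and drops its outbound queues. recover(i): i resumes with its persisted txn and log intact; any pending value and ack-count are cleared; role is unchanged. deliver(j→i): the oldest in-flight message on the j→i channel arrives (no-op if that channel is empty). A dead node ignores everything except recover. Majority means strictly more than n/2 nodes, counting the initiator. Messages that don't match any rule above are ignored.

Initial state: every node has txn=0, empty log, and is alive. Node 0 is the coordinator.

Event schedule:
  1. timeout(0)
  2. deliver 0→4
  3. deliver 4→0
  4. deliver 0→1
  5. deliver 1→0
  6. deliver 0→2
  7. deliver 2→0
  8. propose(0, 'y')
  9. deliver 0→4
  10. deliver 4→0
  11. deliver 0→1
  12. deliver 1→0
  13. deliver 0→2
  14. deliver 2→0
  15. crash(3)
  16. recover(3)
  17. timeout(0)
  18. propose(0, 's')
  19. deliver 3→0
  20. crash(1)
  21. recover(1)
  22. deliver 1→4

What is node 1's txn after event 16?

2

step 1 timeout(0): 0={coor,t=1,log=-}
step 2 deliver 0→4: 4={part,t=1,log=-}
step 3 deliver 4→0: —
step 4 deliver 0→1: 1={part,t=1,log=-}
step 5 deliver 1→0: —
step 6 deliver 0→2: 2={part,t=1,log=-}
step 7 deliver 2→0: —
step 8 propose(0,'y'): 0={coor,t=2,log=-}
step 9 deliver 0→4: 4={part,t=2,log=-}
step 10 deliver 4→0: —
step 11 deliver 0→1: 1={part,t=2,log=-}
step 12 deliver 1→0: —
step 13 deliver 0→2: 2={part,t=2,log=-}
step 14 deliver 2→0: —
step 15 crash(3): 3={✗part,t=0,log=-}
step 16 recover(3): 3={part,t=0,log=-}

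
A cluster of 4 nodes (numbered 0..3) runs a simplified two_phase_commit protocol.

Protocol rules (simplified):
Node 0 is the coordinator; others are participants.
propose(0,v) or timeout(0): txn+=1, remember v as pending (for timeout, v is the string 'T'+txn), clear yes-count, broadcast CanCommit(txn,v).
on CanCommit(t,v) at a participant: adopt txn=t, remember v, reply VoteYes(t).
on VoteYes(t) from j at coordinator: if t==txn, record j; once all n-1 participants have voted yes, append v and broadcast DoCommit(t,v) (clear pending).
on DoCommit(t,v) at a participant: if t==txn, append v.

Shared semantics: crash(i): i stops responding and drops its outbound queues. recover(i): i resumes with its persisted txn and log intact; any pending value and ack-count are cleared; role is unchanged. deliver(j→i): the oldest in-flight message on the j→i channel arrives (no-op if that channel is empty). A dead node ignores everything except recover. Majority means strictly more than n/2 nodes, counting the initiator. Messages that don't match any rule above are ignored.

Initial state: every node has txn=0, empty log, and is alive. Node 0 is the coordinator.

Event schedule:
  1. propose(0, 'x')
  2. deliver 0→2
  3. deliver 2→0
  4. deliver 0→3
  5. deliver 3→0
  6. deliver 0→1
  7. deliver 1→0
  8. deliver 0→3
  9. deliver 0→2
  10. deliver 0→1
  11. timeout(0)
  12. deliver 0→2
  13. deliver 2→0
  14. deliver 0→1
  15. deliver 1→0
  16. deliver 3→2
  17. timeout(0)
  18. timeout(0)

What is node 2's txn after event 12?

1. propose(0,'x'):  <0:coor t1 ->
2. deliver 0→2:  <2:part t1 ->
3. deliver 2→0:  nop
4. deliver 0→3:  <3:part t1 ->
5. deliver 3→0:  nop
6. deliver 0→1:  <1:part t1 ->
7. deliver 1→0:  <0:coor t1 x>
8. deliver 0→3:  <3:part t1 x>
9. deliver 0→2:  <2:part t1 x>
10. deliver 0→1:  <1:part t1 x>
11. timeout(0):  <0:coor t2 x>
12. deliver 0→2:  <2:part t2 x>

2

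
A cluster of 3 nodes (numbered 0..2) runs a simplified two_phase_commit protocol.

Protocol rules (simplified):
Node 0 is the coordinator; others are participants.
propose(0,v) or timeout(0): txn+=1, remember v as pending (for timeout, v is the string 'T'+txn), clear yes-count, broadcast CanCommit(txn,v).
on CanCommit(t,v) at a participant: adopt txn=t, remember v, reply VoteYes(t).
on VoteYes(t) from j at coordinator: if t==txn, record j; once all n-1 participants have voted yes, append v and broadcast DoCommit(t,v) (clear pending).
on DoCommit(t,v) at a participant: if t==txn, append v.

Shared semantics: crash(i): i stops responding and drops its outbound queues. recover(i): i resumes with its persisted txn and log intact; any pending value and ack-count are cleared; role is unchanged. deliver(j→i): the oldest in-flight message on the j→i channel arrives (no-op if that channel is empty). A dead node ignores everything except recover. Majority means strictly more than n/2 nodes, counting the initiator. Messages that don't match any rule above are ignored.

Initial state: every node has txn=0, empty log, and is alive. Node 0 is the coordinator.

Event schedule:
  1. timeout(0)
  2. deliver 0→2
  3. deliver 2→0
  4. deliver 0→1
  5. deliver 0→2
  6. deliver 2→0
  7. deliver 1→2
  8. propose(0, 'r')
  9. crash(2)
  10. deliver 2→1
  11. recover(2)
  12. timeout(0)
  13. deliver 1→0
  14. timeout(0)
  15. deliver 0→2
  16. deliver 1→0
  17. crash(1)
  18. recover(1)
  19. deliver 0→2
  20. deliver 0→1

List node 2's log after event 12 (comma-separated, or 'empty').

[1] timeout(0) → N0(coor t1 [-])
[2] deliver 0→2 → N2(part t1 [-])
[3] deliver 2→0 → ∅
[4] deliver 0→1 → N1(part t1 [-])
[5] deliver 0→2 → ∅
[6] deliver 2→0 → ∅
[7] deliver 1→2 → ∅
[8] propose(0,'r') → N0(coor t2 [-])
[9] crash(2) → N2(✗part t1 [-])
[10] deliver 2→1 → ∅
[11] recover(2) → N2(part t1 [-])
[12] timeout(0) → N0(coor t3 [-])

empty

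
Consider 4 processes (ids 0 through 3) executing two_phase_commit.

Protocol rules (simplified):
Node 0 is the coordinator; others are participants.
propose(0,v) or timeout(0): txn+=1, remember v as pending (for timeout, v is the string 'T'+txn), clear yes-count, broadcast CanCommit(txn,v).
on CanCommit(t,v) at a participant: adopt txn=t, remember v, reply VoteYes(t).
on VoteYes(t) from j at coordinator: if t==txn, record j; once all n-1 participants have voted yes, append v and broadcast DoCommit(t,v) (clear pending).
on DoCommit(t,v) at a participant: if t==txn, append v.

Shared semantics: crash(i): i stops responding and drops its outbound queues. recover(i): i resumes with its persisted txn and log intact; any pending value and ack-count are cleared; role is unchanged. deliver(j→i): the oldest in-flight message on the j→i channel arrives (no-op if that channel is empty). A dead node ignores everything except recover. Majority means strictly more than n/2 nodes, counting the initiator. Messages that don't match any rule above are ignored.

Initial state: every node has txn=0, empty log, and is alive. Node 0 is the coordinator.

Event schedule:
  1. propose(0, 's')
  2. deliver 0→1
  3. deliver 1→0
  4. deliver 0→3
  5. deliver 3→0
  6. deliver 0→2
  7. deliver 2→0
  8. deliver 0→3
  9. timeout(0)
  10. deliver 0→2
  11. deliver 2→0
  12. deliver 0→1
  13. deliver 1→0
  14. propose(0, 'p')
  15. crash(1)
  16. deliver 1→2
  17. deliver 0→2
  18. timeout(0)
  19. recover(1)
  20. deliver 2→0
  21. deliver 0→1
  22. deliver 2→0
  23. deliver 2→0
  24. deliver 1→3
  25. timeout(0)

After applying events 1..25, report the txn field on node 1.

e1 propose(0,'s'): 0[coor,t=1,-]
e2 deliver 0→1: 1[part,t=1,-]
e3 deliver 1→0: ·
e4 deliver 0→3: 3[part,t=1,-]
e5 deliver 3→0: ·
e6 deliver 0→2: 2[part,t=1,-]
e7 deliver 2→0: 0[coor,t=1,s]
e8 deliver 0→3: 3[part,t=1,s]
e9 timeout(0): 0[coor,t=2,s]
e10 deliver 0→2: 2[part,t=1,s]
e11 deliver 2→0: ·
e12 deliver 0→1: 1[part,t=1,s]
e13 deliver 1→0: ·
e14 propose(0,'p'): 0[coor,t=3,s]
e15 crash(1): 1[✗part,t=1,s]
e16 deliver 1→2: ·
e17 deliver 0→2: 2[part,t=2,s]
e18 timeout(0): 0[coor,t=4,s]
e19 recover(1): 1[part,t=1,s]
e20 deliver 2→0: ·
e21 deliver 0→1: 1[part,t=2,s]
e22 deliver 2→0: ·
e23 deliver 2→0: ·
e24 deliver 1→3: ·
e25 timeout(0): 0[coor,t=5,s]

2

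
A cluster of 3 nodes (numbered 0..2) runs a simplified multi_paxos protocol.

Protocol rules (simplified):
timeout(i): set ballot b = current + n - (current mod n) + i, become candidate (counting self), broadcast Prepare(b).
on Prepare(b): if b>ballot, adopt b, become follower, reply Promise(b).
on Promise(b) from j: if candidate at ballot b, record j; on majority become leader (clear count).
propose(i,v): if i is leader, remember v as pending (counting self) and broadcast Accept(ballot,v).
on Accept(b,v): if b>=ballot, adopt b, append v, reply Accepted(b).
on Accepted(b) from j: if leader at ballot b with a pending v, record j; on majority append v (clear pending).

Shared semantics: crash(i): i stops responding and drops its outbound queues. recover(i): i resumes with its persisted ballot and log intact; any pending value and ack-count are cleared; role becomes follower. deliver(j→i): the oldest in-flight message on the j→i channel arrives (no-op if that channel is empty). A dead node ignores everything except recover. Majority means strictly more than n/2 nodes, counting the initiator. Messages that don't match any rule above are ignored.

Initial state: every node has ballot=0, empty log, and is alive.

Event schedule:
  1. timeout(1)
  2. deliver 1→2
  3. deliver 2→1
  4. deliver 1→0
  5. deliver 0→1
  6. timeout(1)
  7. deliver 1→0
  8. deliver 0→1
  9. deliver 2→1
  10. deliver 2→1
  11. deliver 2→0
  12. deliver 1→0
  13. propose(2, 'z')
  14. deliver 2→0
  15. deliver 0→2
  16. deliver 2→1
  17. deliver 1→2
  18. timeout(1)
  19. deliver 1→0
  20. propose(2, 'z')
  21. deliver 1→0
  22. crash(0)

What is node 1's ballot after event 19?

10

after 1 — timeout(1): n1:cand/b4/[-]
after 2 — deliver 1→2: n2:foll/b4/[-]
after 3 — deliver 2→1: n1:lead/b4/[-]
after 4 — deliver 1→0: n0:foll/b4/[-]
after 5 — deliver 0→1: ·
after 6 — timeout(1): n1:cand/b7/[-]
after 7 — deliver 1→0: n0:foll/b7/[-]
after 8 — deliver 0→1: n1:lead/b7/[-]
after 9 — deliver 2→1: ·
after 10 — deliver 2→1: ·
after 11 — deliver 2→0: ·
after 12 — deliver 1→0: ·
after 13 — propose(2,'z'): ·
after 14 — deliver 2→0: ·
after 15 — deliver 0→2: ·
after 16 — deliver 2→1: ·
after 17 — deliver 1→2: n2:foll/b7/[-]
after 18 — timeout(1): n1:cand/b10/[-]
after 19 — deliver 1→0: n0:foll/b10/[-]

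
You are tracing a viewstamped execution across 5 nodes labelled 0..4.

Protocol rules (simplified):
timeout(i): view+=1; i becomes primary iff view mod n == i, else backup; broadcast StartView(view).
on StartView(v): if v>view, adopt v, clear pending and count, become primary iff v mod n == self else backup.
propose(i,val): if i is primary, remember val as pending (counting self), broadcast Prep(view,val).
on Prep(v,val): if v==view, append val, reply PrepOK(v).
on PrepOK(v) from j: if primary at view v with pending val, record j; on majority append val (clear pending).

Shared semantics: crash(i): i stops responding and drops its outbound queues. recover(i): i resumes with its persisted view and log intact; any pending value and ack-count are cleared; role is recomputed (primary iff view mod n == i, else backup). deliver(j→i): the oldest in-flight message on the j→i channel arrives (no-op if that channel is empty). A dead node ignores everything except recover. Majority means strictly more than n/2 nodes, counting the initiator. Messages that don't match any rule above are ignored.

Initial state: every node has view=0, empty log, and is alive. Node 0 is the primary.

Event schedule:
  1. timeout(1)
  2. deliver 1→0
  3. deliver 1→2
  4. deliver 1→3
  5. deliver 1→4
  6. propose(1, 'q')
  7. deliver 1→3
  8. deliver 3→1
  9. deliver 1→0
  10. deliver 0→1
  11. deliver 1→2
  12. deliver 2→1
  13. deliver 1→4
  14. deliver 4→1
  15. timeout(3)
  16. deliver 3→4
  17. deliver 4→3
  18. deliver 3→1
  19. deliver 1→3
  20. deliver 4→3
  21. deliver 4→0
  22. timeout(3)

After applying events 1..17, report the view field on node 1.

1

step 1 timeout(1): 1={prim,v=1,log=-}
step 2 deliver 1→0: 0={back,v=1,log=-}
step 3 deliver 1→2: 2={back,v=1,log=-}
step 4 deliver 1→3: 3={back,v=1,log=-}
step 5 deliver 1→4: 4={back,v=1,log=-}
step 6 propose(1,'q'): —
step 7 deliver 1→3: 3={back,v=1,log=q}
step 8 deliver 3→1: —
step 9 deliver 1→0: 0={back,v=1,log=q}
step 10 deliver 0→1: 1={prim,v=1,log=q}
step 11 deliver 1→2: 2={back,v=1,log=q}
step 12 deliver 2→1: —
step 13 deliver 1→4: 4={back,v=1,log=q}
step 14 deliver 4→1: —
step 15 timeout(3): 3={back,v=2,log=q}
step 16 deliver 3→4: 4={back,v=2,log=q}
step 17 deliver 4→3: —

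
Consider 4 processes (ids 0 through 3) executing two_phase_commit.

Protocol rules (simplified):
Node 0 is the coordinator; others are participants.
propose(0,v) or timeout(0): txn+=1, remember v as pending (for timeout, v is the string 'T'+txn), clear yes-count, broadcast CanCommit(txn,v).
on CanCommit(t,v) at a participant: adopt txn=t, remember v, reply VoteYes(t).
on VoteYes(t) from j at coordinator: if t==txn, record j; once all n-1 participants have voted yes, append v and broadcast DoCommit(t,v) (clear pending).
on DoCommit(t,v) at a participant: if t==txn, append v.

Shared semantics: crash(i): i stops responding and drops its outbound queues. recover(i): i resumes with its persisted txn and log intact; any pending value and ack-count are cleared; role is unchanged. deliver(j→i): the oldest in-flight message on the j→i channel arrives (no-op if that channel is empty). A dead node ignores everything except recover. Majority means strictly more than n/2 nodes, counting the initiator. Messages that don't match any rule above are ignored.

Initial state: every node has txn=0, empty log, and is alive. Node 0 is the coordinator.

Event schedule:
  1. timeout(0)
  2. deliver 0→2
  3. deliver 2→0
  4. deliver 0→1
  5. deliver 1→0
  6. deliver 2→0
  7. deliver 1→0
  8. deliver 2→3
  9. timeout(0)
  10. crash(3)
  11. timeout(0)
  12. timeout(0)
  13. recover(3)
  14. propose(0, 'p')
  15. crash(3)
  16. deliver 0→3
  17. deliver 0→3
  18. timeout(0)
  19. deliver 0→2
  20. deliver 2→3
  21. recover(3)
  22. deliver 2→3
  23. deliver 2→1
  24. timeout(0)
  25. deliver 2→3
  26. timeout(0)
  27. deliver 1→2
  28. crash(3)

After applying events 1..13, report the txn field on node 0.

e1 timeout(0): 0[coor,t=1,-]
e2 deliver 0→2: 2[part,t=1,-]
e3 deliver 2→0: ·
e4 deliver 0→1: 1[part,t=1,-]
e5 deliver 1→0: ·
e6 deliver 2→0: ·
e7 deliver 1→0: ·
e8 deliver 2→3: ·
e9 timeout(0): 0[coor,t=2,-]
e10 crash(3): 3[✗part,t=0,-]
e11 timeout(0): 0[coor,t=3,-]
e12 timeout(0): 0[coor,t=4,-]
e13 recover(3): 3[part,t=0,-]

4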